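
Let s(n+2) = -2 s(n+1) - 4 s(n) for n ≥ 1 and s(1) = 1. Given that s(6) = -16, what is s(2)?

Let s(2) = v.
s(3) = -4 - 2v
s(4) = 8
s(5) = 8v
s(6) = -32 - 16v
So -32 - 16v = -16, giving v = -1.

-1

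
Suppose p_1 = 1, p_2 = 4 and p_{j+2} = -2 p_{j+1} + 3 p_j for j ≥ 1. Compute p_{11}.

-44285

p_3 = -2·4 + 3·1 = -5
p_4 = -2·(-5) + 3·4 = 22
p_5 = -2·22 + 3·(-5) = -59
p_6 = -2·(-59) + 3·22 = 184
p_7 = -2·184 + 3·(-59) = -545
p_8 = -2·(-545) + 3·184 = 1642
p_9 = -2·1642 + 3·(-545) = -4919
p_{10} = -2·(-4919) + 3·1642 = 14764
p_{11} = -2·14764 + 3·(-4919) = -44285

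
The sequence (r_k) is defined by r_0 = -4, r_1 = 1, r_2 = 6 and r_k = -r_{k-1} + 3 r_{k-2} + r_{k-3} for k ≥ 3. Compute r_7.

-209

r_3 = -6 + 3·1 + (-4) = -7
r_4 = -(-7) + 3·6 + 1 = 26
r_5 = -26 + 3·(-7) + 6 = -41
r_6 = -(-41) + 3·26 + (-7) = 112
r_7 = -112 + 3·(-41) + 26 = -209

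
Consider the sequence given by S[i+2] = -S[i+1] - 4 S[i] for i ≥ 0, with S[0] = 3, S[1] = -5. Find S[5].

S[2] = -(-5) - 4(3) = -7
S[3] = -(-7) - 4(-5) = 27
S[4] = -27 - 4(-7) = 1
S[5] = -1 - 4(27) = -109

-109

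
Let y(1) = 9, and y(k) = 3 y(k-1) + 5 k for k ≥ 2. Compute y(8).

33328

y(2) = 3*9 + 10 = 37
y(3) = 3*37 + 15 = 126
y(4) = 3*126 + 20 = 398
y(5) = 3*398 + 25 = 1219
y(6) = 3*1219 + 30 = 3687
y(7) = 3*3687 + 35 = 11096
y(8) = 3*11096 + 40 = 33328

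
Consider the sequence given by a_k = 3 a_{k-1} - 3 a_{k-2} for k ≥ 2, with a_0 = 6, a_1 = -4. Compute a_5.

a_2 = 3·(-4) - 3·6 = -30
a_3 = 3·(-30) - 3·(-4) = -78
a_4 = 3·(-78) - 3·(-30) = -144
a_5 = 3·(-144) - 3·(-78) = -198

-198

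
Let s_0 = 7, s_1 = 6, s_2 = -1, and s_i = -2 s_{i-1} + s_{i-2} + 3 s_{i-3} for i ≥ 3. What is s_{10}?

-1135

s_3 = -2(-1) + 6 + 3(7) = 29
s_4 = -2(29) + (-1) + 3(6) = -41
s_5 = -2(-41) + 29 + 3(-1) = 108
s_6 = -2(108) + (-41) + 3(29) = -170
s_7 = -2(-170) + 108 + 3(-41) = 325
s_8 = -2(325) + (-170) + 3(108) = -496
s_9 = -2(-496) + 325 + 3(-170) = 807
s_{10} = -2(807) + (-496) + 3(325) = -1135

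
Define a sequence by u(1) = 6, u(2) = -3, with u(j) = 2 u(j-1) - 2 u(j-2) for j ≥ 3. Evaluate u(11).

-288

u(3) = 2·(-3) - 2·6 = -18
u(4) = 2·(-18) - 2·(-3) = -30
u(5) = 2·(-30) - 2·(-18) = -24
u(6) = 2·(-24) - 2·(-30) = 12
u(7) = 2·12 - 2·(-24) = 72
u(8) = 2·72 - 2·12 = 120
u(9) = 2·120 - 2·72 = 96
u(10) = 2·96 - 2·120 = -48
u(11) = 2·(-48) - 2·96 = -288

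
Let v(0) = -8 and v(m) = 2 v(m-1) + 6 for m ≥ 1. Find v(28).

The fixed point is 6/(1 - 2) = -6, so v(m) + 6 = 2(v(m-1) + 6).
Hence v(m) = -2·2^m - 6.
v(28) = -2·2^{28} - 6 = -2·268435456 - 6 = -536870918.

-536870918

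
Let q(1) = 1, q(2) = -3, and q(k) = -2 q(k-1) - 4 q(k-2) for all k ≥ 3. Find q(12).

1024

q(3) = -2·(-3) - 4·1 = 2
q(4) = -2·2 - 4·(-3) = 8
q(5) = -2·8 - 4·2 = -24
q(6) = -2·(-24) - 4·8 = 16
q(7) = -2·16 - 4·(-24) = 64
q(8) = -2·64 - 4·16 = -192
q(9) = -2·(-192) - 4·64 = 128
q(10) = -2·128 - 4·(-192) = 512
q(11) = -2·512 - 4·128 = -1536
q(12) = -2·(-1536) - 4·512 = 1024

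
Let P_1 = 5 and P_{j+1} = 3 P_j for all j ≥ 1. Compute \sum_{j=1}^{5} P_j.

P_2 = 3*5 = 15
P_3 = 3*15 = 45
P_4 = 3*45 = 135
P_5 = 3*135 = 405
Sum = 5 + 15 + 45 + 135 + 405 = 605

605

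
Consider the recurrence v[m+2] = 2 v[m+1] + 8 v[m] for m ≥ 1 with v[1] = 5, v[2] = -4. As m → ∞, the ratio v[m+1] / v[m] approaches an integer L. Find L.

4

The characteristic equation is r^2 - 2r - 8 = 0, which factors as (r - 4)(r + 2) = 0.
So the roots are 4 and -2. Since |4| > |-2| and the coefficient of 4^m is non-zero, the ratio tends to 4.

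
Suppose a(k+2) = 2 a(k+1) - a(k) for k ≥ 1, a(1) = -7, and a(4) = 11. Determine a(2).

Let a(2) = z.
a(3) = 7 + 2z
a(4) = 14 + 3z
So 14 + 3z = 11, giving z = -1.

-1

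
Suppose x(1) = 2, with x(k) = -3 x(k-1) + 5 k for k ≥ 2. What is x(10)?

x(2) = -3·2 + 10 = 4
x(3) = -3·4 + 15 = 3
x(4) = -3·3 + 20 = 11
x(5) = -3·11 + 25 = -8
x(6) = -3·(-8) + 30 = 54
x(7) = -3·54 + 35 = -127
x(8) = -3·(-127) + 40 = 421
x(9) = -3·421 + 45 = -1218
x(10) = -3·(-1218) + 50 = 3704

3704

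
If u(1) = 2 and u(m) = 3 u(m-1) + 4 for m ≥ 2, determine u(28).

30502389939946

The fixed point is 4/(1 - 3) = -2, so u(m) + 2 = 3(u(m-1) + 2).
Hence u(m) = 4·3^{m-1} - 2.
u(28) = 4·3^{27} - 2 = 4·7625597484987 - 2 = 30502389939946.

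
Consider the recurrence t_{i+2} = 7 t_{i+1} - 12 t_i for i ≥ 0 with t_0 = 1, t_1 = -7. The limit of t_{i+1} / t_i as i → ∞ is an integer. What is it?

The characteristic equation is r^2 - 7r + 12 = 0, which factors as (r - 4)(r - 3) = 0.
So the roots are 4 and 3. Since |4| > |3| and the coefficient of 4^i is non-zero, the ratio tends to 4.

4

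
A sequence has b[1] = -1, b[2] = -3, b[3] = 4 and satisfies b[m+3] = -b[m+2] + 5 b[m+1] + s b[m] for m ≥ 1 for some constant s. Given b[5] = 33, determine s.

3

b[4] = -19 - s
b[5] = 39 - 2s
So 39 - 2s = 33, giving s = 3.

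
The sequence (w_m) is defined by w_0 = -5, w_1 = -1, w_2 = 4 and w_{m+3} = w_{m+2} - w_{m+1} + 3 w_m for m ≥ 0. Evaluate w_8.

w_3 = 4 - (-1) + 3(-5) = -10
w_4 = (-10) - 4 + 3(-1) = -17
w_5 = (-17) - (-10) + 3(4) = 5
w_6 = 5 - (-17) + 3(-10) = -8
w_7 = (-8) - 5 + 3(-17) = -64
w_8 = (-64) - (-8) + 3(5) = -41

-41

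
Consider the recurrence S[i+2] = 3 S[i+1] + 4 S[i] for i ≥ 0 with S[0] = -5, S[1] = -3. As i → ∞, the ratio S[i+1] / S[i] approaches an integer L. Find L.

The characteristic equation is r^2 - 3r - 4 = 0, which factors as (r - 4)(r + 1) = 0.
So the roots are 4 and -1. Since |4| > |-1| and the coefficient of 4^i is non-zero, the ratio tends to 4.

4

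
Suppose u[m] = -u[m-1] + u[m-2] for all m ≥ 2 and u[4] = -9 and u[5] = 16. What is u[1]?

Rearranging, u[m-2] = u[m] + u[m-1].
u[3] = 16 + (-9) = 7
u[2] = -9 + 7 = -2
u[1] = 7 + (-2) = 5

5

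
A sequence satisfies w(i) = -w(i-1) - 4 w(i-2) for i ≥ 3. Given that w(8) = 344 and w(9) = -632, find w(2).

Rearranging, w(i-2) = (w(i) + w(i-1)) / -4.
w(7) = (-632 + 344) / -4 = -288/-4 = 72
w(6) = (344 + 72) / -4 = 416/-4 = -104
w(5) = (72 + (-104)) / -4 = -32/-4 = 8
w(4) = (-104 + 8) / -4 = -96/-4 = 24
w(3) = (8 + 24) / -4 = 32/-4 = -8
w(2) = (24 + (-8)) / -4 = 16/-4 = -4

-4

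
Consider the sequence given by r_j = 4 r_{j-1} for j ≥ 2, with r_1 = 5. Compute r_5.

r_2 = 4(5) = 20
r_3 = 4(20) = 80
r_4 = 4(80) = 320
r_5 = 4(320) = 1280

1280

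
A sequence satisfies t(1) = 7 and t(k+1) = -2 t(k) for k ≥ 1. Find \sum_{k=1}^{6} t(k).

t(2) = -2*7 = -14
t(3) = -2*(-14) = 28
t(4) = -2*28 = -56
t(5) = -2*(-56) = 112
t(6) = -2*112 = -224
Sum = 7 + (-14) + 28 + (-56) + 112 + (-224) = -147

-147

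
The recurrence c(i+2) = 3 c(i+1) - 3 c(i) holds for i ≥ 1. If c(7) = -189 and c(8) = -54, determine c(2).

2

Rearranging, c(i-2) = (c(i) - 3 c(i-1)) / -3.
c(6) = (-54 - 3(-189)) / -3 = 513/-3 = -171
c(5) = (-189 - 3(-171)) / -3 = 324/-3 = -108
c(4) = (-171 - 3(-108)) / -3 = 153/-3 = -51
c(3) = (-108 - 3(-51)) / -3 = 45/-3 = -15
c(2) = (-51 - 3(-15)) / -3 = -6/-3 = 2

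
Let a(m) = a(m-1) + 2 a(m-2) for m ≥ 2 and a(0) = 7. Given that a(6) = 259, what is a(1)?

5

Let a(1) = z.
a(2) = 14 + z
a(3) = 14 + 3z
a(4) = 42 + 5z
a(5) = 70 + 11z
a(6) = 154 + 21z
So 154 + 21z = 259, giving z = 5.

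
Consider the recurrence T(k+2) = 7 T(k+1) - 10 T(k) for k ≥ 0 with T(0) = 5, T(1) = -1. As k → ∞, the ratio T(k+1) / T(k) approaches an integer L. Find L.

5

The characteristic equation is r^2 - 7r + 10 = 0, which factors as (r - 5)(r - 2) = 0.
So the roots are 5 and 2. Since |5| > |2| and the coefficient of 5^k is non-zero, the ratio tends to 5.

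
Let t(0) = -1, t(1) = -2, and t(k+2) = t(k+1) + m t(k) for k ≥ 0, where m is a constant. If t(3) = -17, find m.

5

t(2) = -2 - m
t(3) = -2 - 3m
So -2 - 3m = -17, giving m = 5.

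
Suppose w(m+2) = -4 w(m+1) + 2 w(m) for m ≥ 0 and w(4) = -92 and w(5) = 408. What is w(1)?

-2

Rearranging, w(m-2) = (w(m) + 4 w(m-1)) / 2.
w(3) = (408 + 4(-92)) / 2 = 40/2 = 20
w(2) = (-92 + 4(20)) / 2 = -12/2 = -6
w(1) = (20 + 4(-6)) / 2 = -4/2 = -2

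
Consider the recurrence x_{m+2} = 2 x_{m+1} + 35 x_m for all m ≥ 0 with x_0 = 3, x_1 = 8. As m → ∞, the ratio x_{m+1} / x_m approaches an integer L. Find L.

7

The characteristic equation is r^2 - 2r - 35 = 0, which factors as (r - 7)(r + 5) = 0.
So the roots are 7 and -5. Since |7| > |-5| and the coefficient of 7^m is non-zero, the ratio tends to 7.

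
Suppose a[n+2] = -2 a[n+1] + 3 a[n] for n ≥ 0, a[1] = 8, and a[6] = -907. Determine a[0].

3

Let a[0] = y.
a[2] = -16 + 3y
a[3] = 56 - 6y
a[4] = -160 + 21y
a[5] = 488 - 60y
a[6] = -1456 + 183y
So -1456 + 183y = -907, giving y = 3.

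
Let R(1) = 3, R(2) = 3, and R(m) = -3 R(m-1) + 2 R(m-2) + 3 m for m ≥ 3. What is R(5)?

27

R(3) = -3·3 + 2·3 + 9 = 6
R(4) = -3·6 + 2·3 + 12 = 0
R(5) = -3·0 + 2·6 + 15 = 27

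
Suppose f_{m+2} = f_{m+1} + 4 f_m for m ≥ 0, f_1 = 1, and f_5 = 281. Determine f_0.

7

Let f_0 = y.
f_2 = 1 + 4y
f_3 = 5 + 4y
f_4 = 9 + 20y
f_5 = 29 + 36y
So 29 + 36y = 281, giving y = 7.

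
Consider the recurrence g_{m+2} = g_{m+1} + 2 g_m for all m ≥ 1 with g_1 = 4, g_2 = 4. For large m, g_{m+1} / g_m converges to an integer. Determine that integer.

2

The characteristic equation is r^2 - r - 2 = 0, which factors as (r - 2)(r + 1) = 0.
So the roots are 2 and -1. Since |2| > |-1| and the coefficient of 2^m is non-zero, the ratio tends to 2.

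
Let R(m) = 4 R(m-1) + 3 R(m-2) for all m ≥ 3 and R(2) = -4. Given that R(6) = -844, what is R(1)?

Let R(1) = z.
R(3) = -16 + 3z
R(4) = -76 + 12z
R(5) = -352 + 57z
R(6) = -1636 + 264z
So -1636 + 264z = -844, giving z = 3.

3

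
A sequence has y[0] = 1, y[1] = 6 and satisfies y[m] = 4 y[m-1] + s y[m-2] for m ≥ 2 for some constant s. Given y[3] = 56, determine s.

-4

y[2] = 24 + s
y[3] = 96 + 10s
So 96 + 10s = 56, giving s = -4.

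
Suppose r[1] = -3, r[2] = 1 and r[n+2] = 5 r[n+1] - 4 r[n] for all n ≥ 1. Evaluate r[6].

r[3] = 5(1) - 4(-3) = 17
r[4] = 5(17) - 4(1) = 81
r[5] = 5(81) - 4(17) = 337
r[6] = 5(337) - 4(81) = 1361

1361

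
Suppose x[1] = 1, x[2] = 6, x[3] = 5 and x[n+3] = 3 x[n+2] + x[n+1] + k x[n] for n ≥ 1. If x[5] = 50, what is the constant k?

-2

x[4] = 21 + k
x[5] = 68 + 9k
So 68 + 9k = 50, giving k = -2.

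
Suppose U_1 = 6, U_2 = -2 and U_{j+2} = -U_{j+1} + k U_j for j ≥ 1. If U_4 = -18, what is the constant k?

2

U_3 = 2 + 6k
U_4 = -2 - 8k
So -2 - 8k = -18, giving k = 2.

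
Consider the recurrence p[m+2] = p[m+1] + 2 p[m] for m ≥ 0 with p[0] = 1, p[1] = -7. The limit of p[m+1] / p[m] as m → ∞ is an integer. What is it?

2

The characteristic equation is r^2 - r - 2 = 0, which factors as (r - 2)(r + 1) = 0.
So the roots are 2 and -1. Since |2| > |-1| and the coefficient of 2^m is non-zero, the ratio tends to 2.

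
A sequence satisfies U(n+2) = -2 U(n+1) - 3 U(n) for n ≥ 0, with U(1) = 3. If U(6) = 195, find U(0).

Let U(0) = z.
U(2) = -6 - 3z
U(3) = 3 + 6z
U(4) = 12 - 3z
U(5) = -33 - 12z
U(6) = 30 + 33z
So 30 + 33z = 195, giving z = 5.

5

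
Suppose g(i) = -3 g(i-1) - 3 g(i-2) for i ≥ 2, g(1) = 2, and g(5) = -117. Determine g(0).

Let g(0) = z.
g(2) = -6 - 3z
g(3) = 12 + 9z
g(4) = -18 - 18z
g(5) = 18 + 27z
So 18 + 27z = -117, giving z = -5.

-5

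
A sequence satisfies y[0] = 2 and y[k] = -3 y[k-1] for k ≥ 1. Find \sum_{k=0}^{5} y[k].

y[1] = -3(2) = -6
y[2] = -3(-6) = 18
y[3] = -3(18) = -54
y[4] = -3(-54) = 162
y[5] = -3(162) = -486
Sum = 2 + (-6) + 18 + (-54) + 162 + (-486) = -364

-364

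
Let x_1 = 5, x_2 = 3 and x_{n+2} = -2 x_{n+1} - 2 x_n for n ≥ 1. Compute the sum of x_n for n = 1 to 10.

x_3 = -2·3 - 2·5 = -16
x_4 = -2·(-16) - 2·3 = 26
x_5 = -2·26 - 2·(-16) = -20
x_6 = -2·(-20) - 2·26 = -12
x_7 = -2·(-12) - 2·(-20) = 64
x_8 = -2·64 - 2·(-12) = -104
x_9 = -2·(-104) - 2·64 = 80
x_{10} = -2·80 - 2·(-104) = 48
Sum = 5 + 3 + (-16) + 26 + (-20) + (-12) + 64 + (-104) + 80 + 48 = 74

74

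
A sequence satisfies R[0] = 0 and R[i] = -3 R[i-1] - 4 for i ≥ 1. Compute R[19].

-1162261468

The fixed point is -4/(1 + 3) = -1, so R[i] + 1 = -3(R[i-1] + 1).
Hence R[i] = 1·(-3)^i - 1.
R[19] = 1·(-3)^{19} - 1 = 1·-1162261467 - 1 = -1162261468.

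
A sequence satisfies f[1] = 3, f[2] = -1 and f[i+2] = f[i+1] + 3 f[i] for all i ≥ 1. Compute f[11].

3413

f[3] = (-1) + 3(3) = 8
f[4] = 8 + 3(-1) = 5
f[5] = 5 + 3(8) = 29
f[6] = 29 + 3(5) = 44
f[7] = 44 + 3(29) = 131
f[8] = 131 + 3(44) = 263
f[9] = 263 + 3(131) = 656
f[10] = 656 + 3(263) = 1445
f[11] = 1445 + 3(656) = 3413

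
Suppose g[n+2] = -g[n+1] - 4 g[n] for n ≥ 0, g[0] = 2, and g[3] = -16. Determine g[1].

8

Let g[1] = x.
g[2] = -8 - x
g[3] = 8 - 3x
So 8 - 3x = -16, giving x = 8.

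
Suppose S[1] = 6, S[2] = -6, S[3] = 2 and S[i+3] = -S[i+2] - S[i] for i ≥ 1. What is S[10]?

S[4] = -2 - 6 = -8
S[5] = -(-8) - (-6) = 14
S[6] = -14 - 2 = -16
S[7] = -(-16) - (-8) = 24
S[8] = -24 - 14 = -38
S[9] = -(-38) - (-16) = 54
S[10] = -54 - 24 = -78

-78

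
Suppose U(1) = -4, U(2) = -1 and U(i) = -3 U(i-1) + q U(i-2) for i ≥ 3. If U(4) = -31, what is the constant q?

-2

U(3) = 3 - 4q
U(4) = -9 + 11q
So -9 + 11q = -31, giving q = -2.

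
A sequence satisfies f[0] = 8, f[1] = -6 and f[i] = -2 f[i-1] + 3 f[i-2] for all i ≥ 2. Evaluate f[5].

-846

f[2] = -2(-6) + 3(8) = 36
f[3] = -2(36) + 3(-6) = -90
f[4] = -2(-90) + 3(36) = 288
f[5] = -2(288) + 3(-90) = -846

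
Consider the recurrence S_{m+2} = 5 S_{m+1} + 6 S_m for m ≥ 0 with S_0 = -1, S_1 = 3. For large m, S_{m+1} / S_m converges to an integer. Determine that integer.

6

The characteristic equation is r^2 - 5r - 6 = 0, which factors as (r - 6)(r + 1) = 0.
So the roots are 6 and -1. Since |6| > |-1| and the coefficient of 6^m is non-zero, the ratio tends to 6.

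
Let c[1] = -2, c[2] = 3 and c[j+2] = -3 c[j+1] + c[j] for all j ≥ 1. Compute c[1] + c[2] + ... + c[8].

c[3] = -3*3 + (-2) = -11
c[4] = -3*(-11) + 3 = 36
c[5] = -3*36 + (-11) = -119
c[6] = -3*(-119) + 36 = 393
c[7] = -3*393 + (-119) = -1298
c[8] = -3*(-1298) + 393 = 4287
Sum = (-2) + 3 + (-11) + 36 + (-119) + 393 + (-1298) + 4287 = 3289

3289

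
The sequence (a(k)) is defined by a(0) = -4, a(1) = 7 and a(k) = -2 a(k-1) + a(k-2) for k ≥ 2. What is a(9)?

8527

a(2) = -2(7) + (-4) = -18
a(3) = -2(-18) + 7 = 43
a(4) = -2(43) + (-18) = -104
a(5) = -2(-104) + 43 = 251
a(6) = -2(251) + (-104) = -606
a(7) = -2(-606) + 251 = 1463
a(8) = -2(1463) + (-606) = -3532
a(9) = -2(-3532) + 1463 = 8527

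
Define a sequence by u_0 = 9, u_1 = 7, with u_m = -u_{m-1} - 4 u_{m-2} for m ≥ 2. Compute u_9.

-5481

u_2 = -7 - 4(9) = -43
u_3 = -(-43) - 4(7) = 15
u_4 = -15 - 4(-43) = 157
u_5 = -157 - 4(15) = -217
u_6 = -(-217) - 4(157) = -411
u_7 = -(-411) - 4(-217) = 1279
u_8 = -1279 - 4(-411) = 365
u_9 = -365 - 4(1279) = -5481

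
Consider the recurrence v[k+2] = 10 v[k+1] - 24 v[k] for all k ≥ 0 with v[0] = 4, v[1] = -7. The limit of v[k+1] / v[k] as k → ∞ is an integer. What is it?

The characteristic equation is r^2 - 10r + 24 = 0, which factors as (r - 6)(r - 4) = 0.
So the roots are 6 and 4. Since |6| > |4| and the coefficient of 6^k is non-zero, the ratio tends to 6.

6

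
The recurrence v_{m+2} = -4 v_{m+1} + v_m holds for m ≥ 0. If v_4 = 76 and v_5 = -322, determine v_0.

-4

Rearranging, v_{m-2} = v_m + 4 v_{m-1}.
v_3 = -322 + 4(76) = -18
v_2 = 76 + 4(-18) = 4
v_1 = -18 + 4(4) = -2
v_0 = 4 + 4(-2) = -4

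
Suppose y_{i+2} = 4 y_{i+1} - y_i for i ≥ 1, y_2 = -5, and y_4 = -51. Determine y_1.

Let y_1 = w.
y_3 = -20 - w
y_4 = -75 - 4w
So -75 - 4w = -51, giving w = -6.

-6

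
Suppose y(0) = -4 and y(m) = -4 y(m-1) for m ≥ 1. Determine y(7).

y(1) = -4(-4) = 16
y(2) = -4(16) = -64
y(3) = -4(-64) = 256
y(4) = -4(256) = -1024
y(5) = -4(-1024) = 4096
y(6) = -4(4096) = -16384
y(7) = -4(-16384) = 65536

65536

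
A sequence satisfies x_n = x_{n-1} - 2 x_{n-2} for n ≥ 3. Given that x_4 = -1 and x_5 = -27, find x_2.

7

Rearranging, x_{n-2} = (x_n - x_{n-1}) / -2.
x_3 = (-27 - (-1)) / -2 = -26/-2 = 13
x_2 = (-1 - 13) / -2 = -14/-2 = 7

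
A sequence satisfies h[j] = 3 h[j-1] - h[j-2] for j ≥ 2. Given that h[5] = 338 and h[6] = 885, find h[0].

Rearranging, h[j-2] = -(h[j] - 3 h[j-1]).
h[4] = -(885 - 3*338) = 129
h[3] = -(338 - 3*129) = 49
h[2] = -(129 - 3*49) = 18
h[1] = -(49 - 3*18) = 5
h[0] = -(18 - 3*5) = -3

-3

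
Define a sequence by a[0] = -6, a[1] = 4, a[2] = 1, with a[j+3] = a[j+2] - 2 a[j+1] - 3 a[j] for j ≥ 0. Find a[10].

a[3] = 1 - 2·4 - 3·(-6) = 11
a[4] = 11 - 2·1 - 3·4 = -3
a[5] = (-3) - 2·11 - 3·1 = -28
a[6] = (-28) - 2·(-3) - 3·11 = -55
a[7] = (-55) - 2·(-28) - 3·(-3) = 10
a[8] = 10 - 2·(-55) - 3·(-28) = 204
a[9] = 204 - 2·10 - 3·(-55) = 349
a[10] = 349 - 2·204 - 3·10 = -89

-89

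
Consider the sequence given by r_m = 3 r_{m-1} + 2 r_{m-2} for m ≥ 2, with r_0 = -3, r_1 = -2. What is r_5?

-512

r_2 = 3*(-2) + 2*(-3) = -12
r_3 = 3*(-12) + 2*(-2) = -40
r_4 = 3*(-40) + 2*(-12) = -144
r_5 = 3*(-144) + 2*(-40) = -512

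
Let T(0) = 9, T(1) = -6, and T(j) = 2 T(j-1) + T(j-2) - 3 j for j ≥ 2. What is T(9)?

-7878

T(2) = 2·(-6) + 9 - 6 = -9
T(3) = 2·(-9) + (-6) - 9 = -33
T(4) = 2·(-33) + (-9) - 12 = -87
T(5) = 2·(-87) + (-33) - 15 = -222
T(6) = 2·(-222) + (-87) - 18 = -549
T(7) = 2·(-549) + (-222) - 21 = -1341
T(8) = 2·(-1341) + (-549) - 24 = -3255
T(9) = 2·(-3255) + (-1341) - 27 = -7878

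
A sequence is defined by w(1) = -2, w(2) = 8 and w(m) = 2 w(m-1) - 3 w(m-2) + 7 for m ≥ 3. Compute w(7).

w(3) = 2*8 - 3*(-2) + 7 = 29
w(4) = 2*29 - 3*8 + 7 = 41
w(5) = 2*41 - 3*29 + 7 = 2
w(6) = 2*2 - 3*41 + 7 = -112
w(7) = 2*(-112) - 3*2 + 7 = -223

-223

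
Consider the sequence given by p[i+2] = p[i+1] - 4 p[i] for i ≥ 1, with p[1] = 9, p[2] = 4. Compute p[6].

272

p[3] = 4 - 4·9 = -32
p[4] = (-32) - 4·4 = -48
p[5] = (-48) - 4·(-32) = 80
p[6] = 80 - 4·(-48) = 272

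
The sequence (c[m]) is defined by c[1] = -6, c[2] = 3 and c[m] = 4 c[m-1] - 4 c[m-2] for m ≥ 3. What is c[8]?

c[3] = 4*3 - 4*(-6) = 36
c[4] = 4*36 - 4*3 = 132
c[5] = 4*132 - 4*36 = 384
c[6] = 4*384 - 4*132 = 1008
c[7] = 4*1008 - 4*384 = 2496
c[8] = 4*2496 - 4*1008 = 5952

5952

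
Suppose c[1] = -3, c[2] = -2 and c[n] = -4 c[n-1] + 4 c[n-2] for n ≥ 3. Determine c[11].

-590848

c[3] = -4·(-2) + 4·(-3) = -4
c[4] = -4·(-4) + 4·(-2) = 8
c[5] = -4·8 + 4·(-4) = -48
c[6] = -4·(-48) + 4·8 = 224
c[7] = -4·224 + 4·(-48) = -1088
c[8] = -4·(-1088) + 4·224 = 5248
c[9] = -4·5248 + 4·(-1088) = -25344
c[10] = -4·(-25344) + 4·5248 = 122368
c[11] = -4·122368 + 4·(-25344) = -590848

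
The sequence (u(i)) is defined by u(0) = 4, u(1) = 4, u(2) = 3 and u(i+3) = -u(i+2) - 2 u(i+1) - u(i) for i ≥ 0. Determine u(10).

-93

u(3) = -3 - 2·4 - 4 = -15
u(4) = -(-15) - 2·3 - 4 = 5
u(5) = -5 - 2·(-15) - 3 = 22
u(6) = -22 - 2·5 - (-15) = -17
u(7) = -(-17) - 2·22 - 5 = -32
u(8) = -(-32) - 2·(-17) - 22 = 44
u(9) = -44 - 2·(-32) - (-17) = 37
u(10) = -37 - 2·44 - (-32) = -93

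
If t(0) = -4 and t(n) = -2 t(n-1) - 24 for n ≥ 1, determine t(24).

The fixed point is -24/(1 + 2) = -8, so t(n) + 8 = -2(t(n-1) + 8).
Hence t(n) = 4·(-2)^n - 8.
t(24) = 4·(-2)^{24} - 8 = 4·16777216 - 8 = 67108856.

67108856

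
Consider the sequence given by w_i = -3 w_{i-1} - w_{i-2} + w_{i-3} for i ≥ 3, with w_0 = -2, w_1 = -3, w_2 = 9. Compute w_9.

-5619

w_3 = -3·9 - (-3) + (-2) = -26
w_4 = -3·(-26) - 9 + (-3) = 66
w_5 = -3·66 - (-26) + 9 = -163
w_6 = -3·(-163) - 66 + (-26) = 397
w_7 = -3·397 - (-163) + 66 = -962
w_8 = -3·(-962) - 397 + (-163) = 2326
w_9 = -3·2326 - (-962) + 397 = -5619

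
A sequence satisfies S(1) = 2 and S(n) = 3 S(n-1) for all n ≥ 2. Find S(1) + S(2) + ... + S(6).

S(2) = 3·2 = 6
S(3) = 3·6 = 18
S(4) = 3·18 = 54
S(5) = 3·54 = 162
S(6) = 3·162 = 486
Sum = 2 + 6 + 18 + 54 + 162 + 486 = 728

728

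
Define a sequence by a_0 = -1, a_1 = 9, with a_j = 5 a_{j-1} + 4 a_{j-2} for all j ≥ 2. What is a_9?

a_2 = 5(9) + 4(-1) = 41
a_3 = 5(41) + 4(9) = 241
a_4 = 5(241) + 4(41) = 1369
a_5 = 5(1369) + 4(241) = 7809
a_6 = 5(7809) + 4(1369) = 44521
a_7 = 5(44521) + 4(7809) = 253841
a_8 = 5(253841) + 4(44521) = 1447289
a_9 = 5(1447289) + 4(253841) = 8251809

8251809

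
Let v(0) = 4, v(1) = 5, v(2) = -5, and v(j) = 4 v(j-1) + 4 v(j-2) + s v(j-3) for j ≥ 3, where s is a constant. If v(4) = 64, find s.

4

v(3) = 4s
v(4) = -20 + 21s
So -20 + 21s = 64, giving s = 4.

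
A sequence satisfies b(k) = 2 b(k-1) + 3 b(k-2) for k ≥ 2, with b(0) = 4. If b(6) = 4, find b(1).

-4

Let b(1) = y.
b(2) = 12 + 2y
b(3) = 24 + 7y
b(4) = 84 + 20y
b(5) = 240 + 61y
b(6) = 732 + 182y
So 732 + 182y = 4, giving y = -4.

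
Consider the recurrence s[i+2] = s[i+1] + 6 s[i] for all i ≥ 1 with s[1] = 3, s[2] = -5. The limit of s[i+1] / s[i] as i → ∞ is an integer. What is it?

3

The characteristic equation is r^2 - r - 6 = 0, which factors as (r - 3)(r + 2) = 0.
So the roots are 3 and -2. Since |3| > |-2| and the coefficient of 3^i is non-zero, the ratio tends to 3.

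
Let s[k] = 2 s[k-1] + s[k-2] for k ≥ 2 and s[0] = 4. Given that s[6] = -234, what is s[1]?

-5

Let s[1] = x.
s[2] = 4 + 2x
s[3] = 8 + 5x
s[4] = 20 + 12x
s[5] = 48 + 29x
s[6] = 116 + 70x
So 116 + 70x = -234, giving x = -5.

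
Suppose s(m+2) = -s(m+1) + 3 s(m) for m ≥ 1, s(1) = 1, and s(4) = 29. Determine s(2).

8

Let s(2) = w.
s(3) = 3 - w
s(4) = -3 + 4w
So -3 + 4w = 29, giving w = 8.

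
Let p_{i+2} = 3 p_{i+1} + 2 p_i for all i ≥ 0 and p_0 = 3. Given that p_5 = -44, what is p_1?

Let p_1 = z.
p_2 = 6 + 3z
p_3 = 18 + 11z
p_4 = 66 + 39z
p_5 = 234 + 139z
So 234 + 139z = -44, giving z = -2.

-2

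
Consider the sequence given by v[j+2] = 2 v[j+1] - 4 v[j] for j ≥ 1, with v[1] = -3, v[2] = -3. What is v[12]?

v[3] = 2·(-3) - 4·(-3) = 6
v[4] = 2·6 - 4·(-3) = 24
v[5] = 2·24 - 4·6 = 24
v[6] = 2·24 - 4·24 = -48
v[7] = 2·(-48) - 4·24 = -192
v[8] = 2·(-192) - 4·(-48) = -192
v[9] = 2·(-192) - 4·(-192) = 384
v[10] = 2·384 - 4·(-192) = 1536
v[11] = 2·1536 - 4·384 = 1536
v[12] = 2·1536 - 4·1536 = -3072

-3072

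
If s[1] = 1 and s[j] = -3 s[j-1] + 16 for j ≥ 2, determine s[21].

The fixed point is 16/(1 + 3) = 4, so s[j] - 4 = -3(s[j-1] - 4).
Hence s[j] = -3·(-3)^{j-1} + 4.
s[21] = -3·(-3)^{20} + 4 = -3·3486784401 + 4 = -10460353199.

-10460353199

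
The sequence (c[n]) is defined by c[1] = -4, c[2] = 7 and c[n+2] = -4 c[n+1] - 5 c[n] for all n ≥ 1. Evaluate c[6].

c[3] = -4(7) - 5(-4) = -8
c[4] = -4(-8) - 5(7) = -3
c[5] = -4(-3) - 5(-8) = 52
c[6] = -4(52) - 5(-3) = -193

-193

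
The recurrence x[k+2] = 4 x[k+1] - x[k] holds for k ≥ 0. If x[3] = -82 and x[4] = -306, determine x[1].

Rearranging, x[k-2] = -(x[k] - 4 x[k-1]).
x[2] = -(-306 - 4*(-82)) = -22
x[1] = -(-82 - 4*(-22)) = -6

-6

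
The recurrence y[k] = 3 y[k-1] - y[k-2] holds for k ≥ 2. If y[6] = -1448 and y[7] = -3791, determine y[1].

Rearranging, y[k-2] = -(y[k] - 3 y[k-1]).
y[5] = -(-3791 - 3·(-1448)) = -553
y[4] = -(-1448 - 3·(-553)) = -211
y[3] = -(-553 - 3·(-211)) = -80
y[2] = -(-211 - 3·(-80)) = -29
y[1] = -(-80 - 3·(-29)) = -7

-7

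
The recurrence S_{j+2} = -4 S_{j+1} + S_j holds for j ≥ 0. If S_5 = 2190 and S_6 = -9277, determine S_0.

-5

Rearranging, S_{j-2} = S_j + 4 S_{j-1}.
S_4 = -9277 + 4*2190 = -517
S_3 = 2190 + 4*(-517) = 122
S_2 = -517 + 4*122 = -29
S_1 = 122 + 4*(-29) = 6
S_0 = -29 + 4*6 = -5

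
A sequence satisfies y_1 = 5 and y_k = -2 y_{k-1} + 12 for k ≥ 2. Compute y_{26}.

-33554428

The fixed point is 12/(1 + 2) = 4, so y_k - 4 = -2(y_{k-1} - 4).
Hence y_k = 1·(-2)^{k-1} + 4.
y_{26} = 1·(-2)^{25} + 4 = 1·-33554432 + 4 = -33554428.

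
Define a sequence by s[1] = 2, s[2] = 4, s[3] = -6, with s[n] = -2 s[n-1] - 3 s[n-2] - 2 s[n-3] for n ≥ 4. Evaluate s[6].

s[4] = -2·(-6) - 3·4 - 2·2 = -4
s[5] = -2·(-4) - 3·(-6) - 2·4 = 18
s[6] = -2·18 - 3·(-4) - 2·(-6) = -12

-12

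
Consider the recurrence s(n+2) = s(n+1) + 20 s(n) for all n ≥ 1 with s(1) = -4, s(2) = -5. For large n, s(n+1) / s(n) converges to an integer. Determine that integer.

5

The characteristic equation is r^2 - r - 20 = 0, which factors as (r - 5)(r + 4) = 0.
So the roots are 5 and -4. Since |5| > |-4| and the coefficient of 5^n is non-zero, the ratio tends to 5.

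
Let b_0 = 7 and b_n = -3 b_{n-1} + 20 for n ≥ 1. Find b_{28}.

The fixed point is 20/(1 + 3) = 5, so b_n - 5 = -3(b_{n-1} - 5).
Hence b_n = 2·(-3)^n + 5.
b_{28} = 2·(-3)^{28} + 5 = 2·22876792454961 + 5 = 45753584909927.

45753584909927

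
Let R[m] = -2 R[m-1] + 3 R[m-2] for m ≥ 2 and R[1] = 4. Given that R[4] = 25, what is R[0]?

5

Let R[0] = y.
R[2] = -8 + 3y
R[3] = 28 - 6y
R[4] = -80 + 21y
So -80 + 21y = 25, giving y = 5.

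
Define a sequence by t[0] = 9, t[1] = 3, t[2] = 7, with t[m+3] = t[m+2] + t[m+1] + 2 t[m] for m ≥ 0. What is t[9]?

1396

t[3] = 7 + 3 + 2(9) = 28
t[4] = 28 + 7 + 2(3) = 41
t[5] = 41 + 28 + 2(7) = 83
t[6] = 83 + 41 + 2(28) = 180
t[7] = 180 + 83 + 2(41) = 345
t[8] = 345 + 180 + 2(83) = 691
t[9] = 691 + 345 + 2(180) = 1396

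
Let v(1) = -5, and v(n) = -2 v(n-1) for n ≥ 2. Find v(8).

v(2) = -2(-5) = 10
v(3) = -2(10) = -20
v(4) = -2(-20) = 40
v(5) = -2(40) = -80
v(6) = -2(-80) = 160
v(7) = -2(160) = -320
v(8) = -2(-320) = 640

640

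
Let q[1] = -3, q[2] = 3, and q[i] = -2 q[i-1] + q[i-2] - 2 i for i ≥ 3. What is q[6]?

163

q[3] = -2·3 + (-3) - 6 = -15
q[4] = -2·(-15) + 3 - 8 = 25
q[5] = -2·25 + (-15) - 10 = -75
q[6] = -2·(-75) + 25 - 12 = 163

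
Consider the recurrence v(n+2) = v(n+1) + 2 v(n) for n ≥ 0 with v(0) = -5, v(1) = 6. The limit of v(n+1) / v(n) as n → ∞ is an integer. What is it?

2

The characteristic equation is r^2 - r - 2 = 0, which factors as (r - 2)(r + 1) = 0.
So the roots are 2 and -1. Since |2| > |-1| and the coefficient of 2^n is non-zero, the ratio tends to 2.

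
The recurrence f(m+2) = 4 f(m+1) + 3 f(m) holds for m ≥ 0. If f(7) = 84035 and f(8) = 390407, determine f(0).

7

Rearranging, f(m-2) = (f(m) - 4 f(m-1)) / 3.
f(6) = (390407 - 4*84035) / 3 = 54267/3 = 18089
f(5) = (84035 - 4*18089) / 3 = 11679/3 = 3893
f(4) = (18089 - 4*3893) / 3 = 2517/3 = 839
f(3) = (3893 - 4*839) / 3 = 537/3 = 179
f(2) = (839 - 4*179) / 3 = 123/3 = 41
f(1) = (179 - 4*41) / 3 = 15/3 = 5
f(0) = (41 - 4*5) / 3 = 21/3 = 7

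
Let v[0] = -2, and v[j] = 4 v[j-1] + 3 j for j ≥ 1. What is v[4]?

-176

v[1] = 4*(-2) + 3 = -5
v[2] = 4*(-5) + 6 = -14
v[3] = 4*(-14) + 9 = -47
v[4] = 4*(-47) + 12 = -176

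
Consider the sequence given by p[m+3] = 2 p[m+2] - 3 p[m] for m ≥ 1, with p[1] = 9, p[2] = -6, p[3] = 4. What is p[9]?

p[4] = 2*4 - 3*9 = -19
p[5] = 2*(-19) - 3*(-6) = -20
p[6] = 2*(-20) - 3*4 = -52
p[7] = 2*(-52) - 3*(-19) = -47
p[8] = 2*(-47) - 3*(-20) = -34
p[9] = 2*(-34) - 3*(-52) = 88

88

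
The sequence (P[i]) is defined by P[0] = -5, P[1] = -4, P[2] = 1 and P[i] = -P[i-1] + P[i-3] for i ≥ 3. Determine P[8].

P[3] = -1 + (-5) = -6
P[4] = -(-6) + (-4) = 2
P[5] = -2 + 1 = -1
P[6] = -(-1) + (-6) = -5
P[7] = -(-5) + 2 = 7
P[8] = -7 + (-1) = -8

-8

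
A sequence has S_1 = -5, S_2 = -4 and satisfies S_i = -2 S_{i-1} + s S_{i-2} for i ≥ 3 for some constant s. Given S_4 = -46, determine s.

-5

S_3 = 8 - 5s
S_4 = -16 + 6s
So -16 + 6s = -46, giving s = -5.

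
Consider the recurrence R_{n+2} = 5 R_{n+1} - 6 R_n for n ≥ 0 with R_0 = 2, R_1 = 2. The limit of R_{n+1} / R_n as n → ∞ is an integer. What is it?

The characteristic equation is r^2 - 5r + 6 = 0, which factors as (r - 3)(r - 2) = 0.
So the roots are 3 and 2. Since |3| > |2| and the coefficient of 3^n is non-zero, the ratio tends to 3.

3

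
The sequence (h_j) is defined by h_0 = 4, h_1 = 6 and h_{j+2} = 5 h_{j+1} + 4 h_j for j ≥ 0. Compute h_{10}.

h_2 = 5·6 + 4·4 = 46
h_3 = 5·46 + 4·6 = 254
h_4 = 5·254 + 4·46 = 1454
h_5 = 5·1454 + 4·254 = 8286
h_6 = 5·8286 + 4·1454 = 47246
h_7 = 5·47246 + 4·8286 = 269374
h_8 = 5·269374 + 4·47246 = 1535854
h_9 = 5·1535854 + 4·269374 = 8756766
h_{10} = 5·8756766 + 4·1535854 = 49927246

49927246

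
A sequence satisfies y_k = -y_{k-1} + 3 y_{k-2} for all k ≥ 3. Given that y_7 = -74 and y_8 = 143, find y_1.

-2

Rearranging, y_{k-2} = (y_k + y_{k-1}) / 3.
y_6 = (143 + (-74)) / 3 = 69/3 = 23
y_5 = (-74 + 23) / 3 = -51/3 = -17
y_4 = (23 + (-17)) / 3 = 6/3 = 2
y_3 = (-17 + 2) / 3 = -15/3 = -5
y_2 = (2 + (-5)) / 3 = -3/3 = -1
y_1 = (-5 + (-1)) / 3 = -6/3 = -2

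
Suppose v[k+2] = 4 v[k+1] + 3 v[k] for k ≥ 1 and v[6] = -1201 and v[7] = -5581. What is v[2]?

-1

Rearranging, v[k-2] = (v[k] - 4 v[k-1]) / 3.
v[5] = (-5581 - 4·(-1201)) / 3 = -777/3 = -259
v[4] = (-1201 - 4·(-259)) / 3 = -165/3 = -55
v[3] = (-259 - 4·(-55)) / 3 = -39/3 = -13
v[2] = (-55 - 4·(-13)) / 3 = -3/3 = -1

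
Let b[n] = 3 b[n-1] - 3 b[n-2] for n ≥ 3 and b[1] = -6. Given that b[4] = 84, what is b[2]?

5

Let b[2] = z.
b[3] = 18 + 3z
b[4] = 54 + 6z
So 54 + 6z = 84, giving z = 5.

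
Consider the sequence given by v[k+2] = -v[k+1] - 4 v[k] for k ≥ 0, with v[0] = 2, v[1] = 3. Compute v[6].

-139

v[2] = -3 - 4(2) = -11
v[3] = -(-11) - 4(3) = -1
v[4] = -(-1) - 4(-11) = 45
v[5] = -45 - 4(-1) = -41
v[6] = -(-41) - 4(45) = -139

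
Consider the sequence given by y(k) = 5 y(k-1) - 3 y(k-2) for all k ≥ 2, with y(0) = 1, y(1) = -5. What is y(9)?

-798785

y(2) = 5·(-5) - 3·1 = -28
y(3) = 5·(-28) - 3·(-5) = -125
y(4) = 5·(-125) - 3·(-28) = -541
y(5) = 5·(-541) - 3·(-125) = -2330
y(6) = 5·(-2330) - 3·(-541) = -10027
y(7) = 5·(-10027) - 3·(-2330) = -43145
y(8) = 5·(-43145) - 3·(-10027) = -185644
y(9) = 5·(-185644) - 3·(-43145) = -798785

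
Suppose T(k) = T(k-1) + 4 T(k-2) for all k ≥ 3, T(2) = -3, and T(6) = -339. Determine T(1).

-7

Let T(1) = w.
T(3) = -3 + 4w
T(4) = -15 + 4w
T(5) = -27 + 20w
T(6) = -87 + 36w
So -87 + 36w = -339, giving w = -7.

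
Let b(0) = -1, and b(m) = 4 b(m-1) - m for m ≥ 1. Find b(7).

-23663

b(1) = 4(-1) - 1 = -5
b(2) = 4(-5) - 2 = -22
b(3) = 4(-22) - 3 = -91
b(4) = 4(-91) - 4 = -368
b(5) = 4(-368) - 5 = -1477
b(6) = 4(-1477) - 6 = -5914
b(7) = 4(-5914) - 7 = -23663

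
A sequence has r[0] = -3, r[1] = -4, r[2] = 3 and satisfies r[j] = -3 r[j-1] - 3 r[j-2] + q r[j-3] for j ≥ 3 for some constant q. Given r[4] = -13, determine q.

1

r[3] = 3 - 3q
r[4] = -18 + 5q
So -18 + 5q = -13, giving q = 1.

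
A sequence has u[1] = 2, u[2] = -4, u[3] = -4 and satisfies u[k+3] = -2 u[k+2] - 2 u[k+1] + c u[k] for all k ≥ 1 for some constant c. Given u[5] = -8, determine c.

-2

u[4] = 16 + 2c
u[5] = -24 - 8c
So -24 - 8c = -8, giving c = -2.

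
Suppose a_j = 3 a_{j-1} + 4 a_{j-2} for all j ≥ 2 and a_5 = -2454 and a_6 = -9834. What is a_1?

-6

Rearranging, a_{j-2} = (a_j - 3 a_{j-1}) / 4.
a_4 = (-9834 - 3*(-2454)) / 4 = -2472/4 = -618
a_3 = (-2454 - 3*(-618)) / 4 = -600/4 = -150
a_2 = (-618 - 3*(-150)) / 4 = -168/4 = -42
a_1 = (-150 - 3*(-42)) / 4 = -24/4 = -6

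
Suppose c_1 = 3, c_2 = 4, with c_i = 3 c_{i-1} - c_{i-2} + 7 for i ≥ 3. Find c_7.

c_3 = 3*4 - 3 + 7 = 16
c_4 = 3*16 - 4 + 7 = 51
c_5 = 3*51 - 16 + 7 = 144
c_6 = 3*144 - 51 + 7 = 388
c_7 = 3*388 - 144 + 7 = 1027

1027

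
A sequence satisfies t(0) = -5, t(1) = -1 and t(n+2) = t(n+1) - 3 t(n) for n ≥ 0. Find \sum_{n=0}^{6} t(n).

t(2) = (-1) - 3*(-5) = 14
t(3) = 14 - 3*(-1) = 17
t(4) = 17 - 3*14 = -25
t(5) = (-25) - 3*17 = -76
t(6) = (-76) - 3*(-25) = -1
Sum = (-5) + (-1) + 14 + 17 + (-25) + (-76) + (-1) = -77

-77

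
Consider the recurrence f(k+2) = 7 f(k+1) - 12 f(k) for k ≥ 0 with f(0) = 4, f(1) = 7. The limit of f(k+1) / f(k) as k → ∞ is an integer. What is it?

4

The characteristic equation is r^2 - 7r + 12 = 0, which factors as (r - 4)(r - 3) = 0.
So the roots are 4 and 3. Since |4| > |3| and the coefficient of 4^k is non-zero, the ratio tends to 4.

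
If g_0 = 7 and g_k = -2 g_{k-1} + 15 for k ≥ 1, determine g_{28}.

The fixed point is 15/(1 + 2) = 5, so g_k - 5 = -2(g_{k-1} - 5).
Hence g_k = 2·(-2)^k + 5.
g_{28} = 2·(-2)^{28} + 5 = 2·268435456 + 5 = 536870917.

536870917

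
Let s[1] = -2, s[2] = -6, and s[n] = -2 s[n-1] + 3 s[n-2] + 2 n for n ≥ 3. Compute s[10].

s[3] = -2·(-6) + 3·(-2) + 6 = 12
s[4] = -2·12 + 3·(-6) + 8 = -34
s[5] = -2·(-34) + 3·12 + 10 = 114
s[6] = -2·114 + 3·(-34) + 12 = -318
s[7] = -2·(-318) + 3·114 + 14 = 992
s[8] = -2·992 + 3·(-318) + 16 = -2922
s[9] = -2·(-2922) + 3·992 + 18 = 8838
s[10] = -2·8838 + 3·(-2922) + 20 = -26422

-26422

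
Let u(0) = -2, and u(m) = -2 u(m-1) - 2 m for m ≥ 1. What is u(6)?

u(1) = -2(-2) - 2 = 2
u(2) = -2(2) - 4 = -8
u(3) = -2(-8) - 6 = 10
u(4) = -2(10) - 8 = -28
u(5) = -2(-28) - 10 = 46
u(6) = -2(46) - 12 = -104

-104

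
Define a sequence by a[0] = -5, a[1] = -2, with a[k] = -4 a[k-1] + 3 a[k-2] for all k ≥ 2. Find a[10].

a[2] = -4(-2) + 3(-5) = -7
a[3] = -4(-7) + 3(-2) = 22
a[4] = -4(22) + 3(-7) = -109
a[5] = -4(-109) + 3(22) = 502
a[6] = -4(502) + 3(-109) = -2335
a[7] = -4(-2335) + 3(502) = 10846
a[8] = -4(10846) + 3(-2335) = -50389
a[9] = -4(-50389) + 3(10846) = 234094
a[10] = -4(234094) + 3(-50389) = -1087543

-1087543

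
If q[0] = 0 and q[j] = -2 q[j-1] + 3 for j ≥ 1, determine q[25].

33554433

The fixed point is 3/(1 + 2) = 1, so q[j] - 1 = -2(q[j-1] - 1).
Hence q[j] = -1·(-2)^j + 1.
q[25] = -1·(-2)^{25} + 1 = -1·-33554432 + 1 = 33554433.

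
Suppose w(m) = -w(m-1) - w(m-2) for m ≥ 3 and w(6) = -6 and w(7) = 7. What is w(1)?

Rearranging, w(m-2) = -(w(m) + w(m-1)).
w(5) = -(7 + (-6)) = -1
w(4) = -(-6 + (-1)) = 7
w(3) = -(-1 + 7) = -6
w(2) = -(7 + (-6)) = -1
w(1) = -(-6 + (-1)) = 7

7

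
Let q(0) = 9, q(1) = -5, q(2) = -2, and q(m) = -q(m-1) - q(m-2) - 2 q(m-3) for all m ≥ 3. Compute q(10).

59

q(3) = -(-2) - (-5) - 2*9 = -11
q(4) = -(-11) - (-2) - 2*(-5) = 23
q(5) = -23 - (-11) - 2*(-2) = -8
q(6) = -(-8) - 23 - 2*(-11) = 7
q(7) = -7 - (-8) - 2*23 = -45
q(8) = -(-45) - 7 - 2*(-8) = 54
q(9) = -54 - (-45) - 2*7 = -23
q(10) = -(-23) - 54 - 2*(-45) = 59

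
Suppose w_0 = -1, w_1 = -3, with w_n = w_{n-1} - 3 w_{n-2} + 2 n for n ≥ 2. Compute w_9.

w_2 = (-3) - 3·(-1) + 4 = 4
w_3 = 4 - 3·(-3) + 6 = 19
w_4 = 19 - 3·4 + 8 = 15
w_5 = 15 - 3·19 + 10 = -32
w_6 = (-32) - 3·15 + 12 = -65
w_7 = (-65) - 3·(-32) + 14 = 45
w_8 = 45 - 3·(-65) + 16 = 256
w_9 = 256 - 3·45 + 18 = 139

139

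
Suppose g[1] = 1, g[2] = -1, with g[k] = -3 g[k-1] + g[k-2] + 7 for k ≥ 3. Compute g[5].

g[3] = -3(-1) + 1 + 7 = 11
g[4] = -3(11) + (-1) + 7 = -27
g[5] = -3(-27) + 11 + 7 = 99

99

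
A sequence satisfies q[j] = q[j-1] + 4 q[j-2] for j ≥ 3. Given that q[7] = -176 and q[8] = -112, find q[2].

Rearranging, q[j-2] = (q[j] - q[j-1]) / 4.
q[6] = (-112 - (-176)) / 4 = 64/4 = 16
q[5] = (-176 - 16) / 4 = -192/4 = -48
q[4] = (16 - (-48)) / 4 = 64/4 = 16
q[3] = (-48 - 16) / 4 = -64/4 = -16
q[2] = (16 - (-16)) / 4 = 32/4 = 8

8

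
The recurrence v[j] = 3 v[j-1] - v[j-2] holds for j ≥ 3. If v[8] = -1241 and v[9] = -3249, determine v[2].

Rearranging, v[j-2] = -(v[j] - 3 v[j-1]).
v[7] = -(-3249 - 3·(-1241)) = -474
v[6] = -(-1241 - 3·(-474)) = -181
v[5] = -(-474 - 3·(-181)) = -69
v[4] = -(-181 - 3·(-69)) = -26
v[3] = -(-69 - 3·(-26)) = -9
v[2] = -(-26 - 3·(-9)) = -1

-1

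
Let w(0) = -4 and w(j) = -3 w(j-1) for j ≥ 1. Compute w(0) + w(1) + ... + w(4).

-244

w(1) = -3*(-4) = 12
w(2) = -3*12 = -36
w(3) = -3*(-36) = 108
w(4) = -3*108 = -324
Sum = (-4) + 12 + (-36) + 108 + (-324) = -244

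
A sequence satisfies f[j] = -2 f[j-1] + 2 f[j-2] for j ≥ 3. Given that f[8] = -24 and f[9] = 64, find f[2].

-3

Rearranging, f[j-2] = (f[j] + 2 f[j-1]) / 2.
f[7] = (64 + 2*(-24)) / 2 = 16/2 = 8
f[6] = (-24 + 2*8) / 2 = -8/2 = -4
f[5] = (8 + 2*(-4)) / 2 = 0/2 = 0
f[4] = (-4 + 2*0) / 2 = -4/2 = -2
f[3] = (0 + 2*(-2)) / 2 = -4/2 = -2
f[2] = (-2 + 2*(-2)) / 2 = -6/2 = -3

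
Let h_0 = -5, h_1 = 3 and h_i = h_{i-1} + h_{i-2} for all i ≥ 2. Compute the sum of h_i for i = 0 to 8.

-8

h_2 = 3 + (-5) = -2
h_3 = (-2) + 3 = 1
h_4 = 1 + (-2) = -1
h_5 = (-1) + 1 = 0
h_6 = 0 + (-1) = -1
h_7 = (-1) + 0 = -1
h_8 = (-1) + (-1) = -2
Sum = (-5) + 3 + (-2) + 1 + (-1) + 0 + (-1) + (-1) + (-2) = -8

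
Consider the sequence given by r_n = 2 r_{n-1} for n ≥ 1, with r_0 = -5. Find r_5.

r_1 = 2*(-5) = -10
r_2 = 2*(-10) = -20
r_3 = 2*(-20) = -40
r_4 = 2*(-40) = -80
r_5 = 2*(-80) = -160

-160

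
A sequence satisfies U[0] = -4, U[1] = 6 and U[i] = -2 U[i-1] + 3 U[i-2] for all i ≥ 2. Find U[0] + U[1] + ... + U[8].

-12316

U[2] = -2(6) + 3(-4) = -24
U[3] = -2(-24) + 3(6) = 66
U[4] = -2(66) + 3(-24) = -204
U[5] = -2(-204) + 3(66) = 606
U[6] = -2(606) + 3(-204) = -1824
U[7] = -2(-1824) + 3(606) = 5466
U[8] = -2(5466) + 3(-1824) = -16404
Sum = (-4) + 6 + (-24) + 66 + (-204) + 606 + (-1824) + 5466 + (-16404) = -12316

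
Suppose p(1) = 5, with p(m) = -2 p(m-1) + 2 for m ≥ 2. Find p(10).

p(2) = -2·5 + 2 = -8
p(3) = -2·(-8) + 2 = 18
p(4) = -2·18 + 2 = -34
p(5) = -2·(-34) + 2 = 70
p(6) = -2·70 + 2 = -138
p(7) = -2·(-138) + 2 = 278
p(8) = -2·278 + 2 = -554
p(9) = -2·(-554) + 2 = 1110
p(10) = -2·1110 + 2 = -2218

-2218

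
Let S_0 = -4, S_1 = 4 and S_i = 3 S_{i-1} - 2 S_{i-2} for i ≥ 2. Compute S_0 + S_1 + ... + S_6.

932

S_2 = 3*4 - 2*(-4) = 20
S_3 = 3*20 - 2*4 = 52
S_4 = 3*52 - 2*20 = 116
S_5 = 3*116 - 2*52 = 244
S_6 = 3*244 - 2*116 = 500
Sum = (-4) + 4 + 20 + 52 + 116 + 244 + 500 = 932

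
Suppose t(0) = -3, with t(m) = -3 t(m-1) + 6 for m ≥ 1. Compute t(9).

t(1) = -3·(-3) + 6 = 15
t(2) = -3·15 + 6 = -39
t(3) = -3·(-39) + 6 = 123
t(4) = -3·123 + 6 = -363
t(5) = -3·(-363) + 6 = 1095
t(6) = -3·1095 + 6 = -3279
t(7) = -3·(-3279) + 6 = 9843
t(8) = -3·9843 + 6 = -29523
t(9) = -3·(-29523) + 6 = 88575

88575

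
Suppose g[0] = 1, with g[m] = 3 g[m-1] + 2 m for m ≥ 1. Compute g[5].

601

g[1] = 3·1 + 2 = 5
g[2] = 3·5 + 4 = 19
g[3] = 3·19 + 6 = 63
g[4] = 3·63 + 8 = 197
g[5] = 3·197 + 10 = 601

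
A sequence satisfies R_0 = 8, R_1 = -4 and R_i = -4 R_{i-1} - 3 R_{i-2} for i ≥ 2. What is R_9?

R_2 = -4*(-4) - 3*8 = -8
R_3 = -4*(-8) - 3*(-4) = 44
R_4 = -4*44 - 3*(-8) = -152
R_5 = -4*(-152) - 3*44 = 476
R_6 = -4*476 - 3*(-152) = -1448
R_7 = -4*(-1448) - 3*476 = 4364
R_8 = -4*4364 - 3*(-1448) = -13112
R_9 = -4*(-13112) - 3*4364 = 39356

39356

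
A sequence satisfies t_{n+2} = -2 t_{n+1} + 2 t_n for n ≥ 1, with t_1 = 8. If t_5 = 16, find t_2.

5

Let t_2 = x.
t_3 = 16 - 2x
t_4 = -32 + 6x
t_5 = 96 - 16x
So 96 - 16x = 16, giving x = 5.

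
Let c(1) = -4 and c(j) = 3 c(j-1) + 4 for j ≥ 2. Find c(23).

-62762119220

The fixed point is 4/(1 - 3) = -2, so c(j) + 2 = 3(c(j-1) + 2).
Hence c(j) = -2·3^{j-1} - 2.
c(23) = -2·3^{22} - 2 = -2·31381059609 - 2 = -62762119220.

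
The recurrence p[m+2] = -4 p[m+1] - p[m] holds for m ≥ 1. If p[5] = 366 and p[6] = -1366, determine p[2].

Rearranging, p[m-2] = -(p[m] + 4 p[m-1]).
p[4] = -(-1366 + 4*366) = -98
p[3] = -(366 + 4*(-98)) = 26
p[2] = -(-98 + 4*26) = -6

-6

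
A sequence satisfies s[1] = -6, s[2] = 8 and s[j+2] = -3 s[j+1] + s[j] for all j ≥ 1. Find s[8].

s[3] = -3*8 + (-6) = -30
s[4] = -3*(-30) + 8 = 98
s[5] = -3*98 + (-30) = -324
s[6] = -3*(-324) + 98 = 1070
s[7] = -3*1070 + (-324) = -3534
s[8] = -3*(-3534) + 1070 = 11672

11672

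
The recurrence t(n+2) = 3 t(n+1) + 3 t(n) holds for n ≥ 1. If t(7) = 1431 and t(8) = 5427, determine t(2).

3

Rearranging, t(n-2) = (t(n) - 3 t(n-1)) / 3.
t(6) = (5427 - 3*1431) / 3 = 1134/3 = 378
t(5) = (1431 - 3*378) / 3 = 297/3 = 99
t(4) = (378 - 3*99) / 3 = 81/3 = 27
t(3) = (99 - 3*27) / 3 = 18/3 = 6
t(2) = (27 - 3*6) / 3 = 9/3 = 3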